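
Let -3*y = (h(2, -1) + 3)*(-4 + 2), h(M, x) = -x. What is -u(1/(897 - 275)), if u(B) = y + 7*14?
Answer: -302/3 ≈ -100.67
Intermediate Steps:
y = 8/3 (y = -(-1*(-1) + 3)*(-4 + 2)/3 = -(1 + 3)*(-2)/3 = -4*(-2)/3 = -1/3*(-8) = 8/3 ≈ 2.6667)
u(B) = 302/3 (u(B) = 8/3 + 7*14 = 8/3 + 98 = 302/3)
-u(1/(897 - 275)) = -1*302/3 = -302/3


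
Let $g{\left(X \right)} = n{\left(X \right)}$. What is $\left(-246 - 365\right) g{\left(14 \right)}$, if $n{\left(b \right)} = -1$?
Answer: $611$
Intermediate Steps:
$g{\left(X \right)} = -1$
$\left(-246 - 365\right) g{\left(14 \right)} = \left(-246 - 365\right) \left(-1\right) = \left(-611\right) \left(-1\right) = 611$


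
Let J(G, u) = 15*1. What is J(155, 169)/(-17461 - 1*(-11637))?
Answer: -15/5824 ≈ -0.0025756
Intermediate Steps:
J(G, u) = 15
J(155, 169)/(-17461 - 1*(-11637)) = 15/(-17461 - 1*(-11637)) = 15/(-17461 + 11637) = 15/(-5824) = 15*(-1/5824) = -15/5824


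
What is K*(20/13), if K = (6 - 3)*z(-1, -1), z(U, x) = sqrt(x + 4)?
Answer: 60*sqrt(3)/13 ≈ 7.9941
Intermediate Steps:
z(U, x) = sqrt(4 + x)
K = 3*sqrt(3) (K = (6 - 3)*sqrt(4 - 1) = 3*sqrt(3) ≈ 5.1962)
K*(20/13) = (3*sqrt(3))*(20/13) = 60*sqrt(3)/13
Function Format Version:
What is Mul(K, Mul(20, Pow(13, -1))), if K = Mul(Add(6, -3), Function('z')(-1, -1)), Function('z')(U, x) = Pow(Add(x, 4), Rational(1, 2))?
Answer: Mul(Rational(60, 13), Pow(3, Rational(1, 2))) ≈ 7.9941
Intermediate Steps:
Function('z')(U, x) = Pow(Add(4, x), Rational(1, 2))
K = Mul(3, Pow(3, Rational(1, 2))) (K = Mul(Add(6, -3), Pow(Add(4, -1), Rational(1, 2))) = Mul(3, Pow(3, Rational(1, 2))) ≈ 5.1962)
Mul(K, Mul(20, Pow(13, -1))) = Mul(Mul(3, Pow(3, Rational(1, 2))), Mul(20, Pow(13, -1))) = Mul(Mul(3, Pow(3, Rational(1, 2))), Mul(20, Rational(1, 13))) = Mul(Mul(3, Pow(3, Rational(1, 2))), Rational(20, 13)) = Mul(Rational(60, 13), Pow(3, Rational(1, 2)))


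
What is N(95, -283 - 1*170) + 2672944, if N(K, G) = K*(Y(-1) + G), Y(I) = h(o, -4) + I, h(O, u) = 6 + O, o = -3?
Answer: 2630099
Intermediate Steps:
Y(I) = 3 + I (Y(I) = (6 - 3) + I = 3 + I)
N(K, G) = K*(2 + G) (N(K, G) = K*((3 - 1) + G) = K*(2 + G))
N(95, -283 - 1*170) + 2672944 = 95*(2 + (-283 - 1*170)) + 2672944 = 95*(2 + (-283 - 170)) + 2672944 = 95*(2 - 453) + 2672944 = 95*(-451) + 2672944 = -42845 + 2672944 = 2630099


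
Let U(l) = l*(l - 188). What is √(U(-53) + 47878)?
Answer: 3*√6739 ≈ 246.27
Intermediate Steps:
U(l) = l*(-188 + l)
√(U(-53) + 47878) = √(-53*(-188 - 53) + 47878) = √(-53*(-241) + 47878) = √(12773 + 47878) = √60651 = 3*√6739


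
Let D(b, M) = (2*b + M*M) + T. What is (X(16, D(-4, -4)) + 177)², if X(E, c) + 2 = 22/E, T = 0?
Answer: 1990921/64 ≈ 31108.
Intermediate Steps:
D(b, M) = M² + 2*b (D(b, M) = (2*b + M*M) + 0 = (2*b + M²) + 0 = (M² + 2*b) + 0 = M² + 2*b)
X(E, c) = -2 + 22/E
(X(16, D(-4, -4)) + 177)² = ((-2 + 22/16) + 177)² = ((-2 + 22*(1/16)) + 177)² = ((-2 + 11/8) + 177)² = (-5/8 + 177)² = (1411/8)² = 1990921/64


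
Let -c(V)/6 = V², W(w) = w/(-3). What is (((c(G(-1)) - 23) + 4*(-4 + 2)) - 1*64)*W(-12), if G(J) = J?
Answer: -404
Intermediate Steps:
W(w) = -w/3 (W(w) = w*(-⅓) = -w/3)
c(V) = -6*V²
(((c(G(-1)) - 23) + 4*(-4 + 2)) - 1*64)*W(-12) = (((-6*(-1)² - 23) + 4*(-4 + 2)) - 1*64)*(-⅓*(-12)) = (((-6*1 - 23) + 4*(-2)) - 64)*4 = (((-6 - 23) - 8) - 64)*4 = ((-29 - 8) - 64)*4 = (-37 - 64)*4 = -101*4 = -404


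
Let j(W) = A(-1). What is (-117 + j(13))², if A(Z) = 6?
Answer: 12321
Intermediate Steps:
j(W) = 6
(-117 + j(13))² = (-117 + 6)² = (-111)² = 12321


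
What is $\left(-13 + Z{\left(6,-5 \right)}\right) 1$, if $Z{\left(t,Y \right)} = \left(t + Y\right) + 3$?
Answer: $-9$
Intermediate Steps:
$Z{\left(t,Y \right)} = 3 + Y + t$ ($Z{\left(t,Y \right)} = \left(Y + t\right) + 3 = 3 + Y + t$)
$\left(-13 + Z{\left(6,-5 \right)}\right) 1 = \left(-13 + \left(3 - 5 + 6\right)\right) 1 = \left(-13 + 4\right) 1 = \left(-9\right) 1 = -9$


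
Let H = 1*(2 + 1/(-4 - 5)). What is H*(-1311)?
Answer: -7429/3 ≈ -2476.3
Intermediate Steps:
H = 17/9 (H = 1*(2 + 1/(-9)) = 1*(2 - 1/9) = 1*(17/9) = 17/9 ≈ 1.8889)
H*(-1311) = (17/9)*(-1311) = -7429/3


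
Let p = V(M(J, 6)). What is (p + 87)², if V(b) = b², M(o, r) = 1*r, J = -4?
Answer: 15129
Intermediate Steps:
M(o, r) = r
p = 36 (p = 6² = 36)
(p + 87)² = (36 + 87)² = 123² = 15129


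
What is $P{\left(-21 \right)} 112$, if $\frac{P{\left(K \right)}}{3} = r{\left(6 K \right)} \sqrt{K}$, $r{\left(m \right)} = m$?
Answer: $- 42336 i \sqrt{21} \approx - 1.9401 \cdot 10^{5} i$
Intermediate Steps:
$P{\left(K \right)} = 18 K^{\frac{3}{2}}$ ($P{\left(K \right)} = 3 \cdot 6 K \sqrt{K} = 3 \cdot 6 K^{\frac{3}{2}} = 18 K^{\frac{3}{2}}$)
$P{\left(-21 \right)} 112 = 18 \left(-21\right)^{\frac{3}{2}} \cdot 112 = 18 \left(- 21 i \sqrt{21}\right) 112 = - 378 i \sqrt{21} \cdot 112 = - 42336 i \sqrt{21}$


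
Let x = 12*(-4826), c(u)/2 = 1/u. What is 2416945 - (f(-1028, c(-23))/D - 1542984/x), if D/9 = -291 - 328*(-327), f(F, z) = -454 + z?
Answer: 129131246454470842/53428054815 ≈ 2.4169e+6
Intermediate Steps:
c(u) = 2/u
x = -57912
D = 962685 (D = 9*(-291 - 328*(-327)) = 9*(-291 + 107256) = 9*106965 = 962685)
2416945 - (f(-1028, c(-23))/D - 1542984/x) = 2416945 - ((-454 + 2/(-23))/962685 - 1542984/(-57912)) = 2416945 - ((-454 + 2*(-1/23))*(1/962685) - 1542984*(-1/57912)) = 2416945 - ((-454 - 2/23)*(1/962685) + 64291/2413) = 2416945 - (-10444/23*1/962685 + 64291/2413) = 2416945 - (-10444/22141755 + 64291/2413) = 2416945 - 1*1423490369333/53428054815 = 2416945 - 1423490369333/53428054815 = 129131246454470842/53428054815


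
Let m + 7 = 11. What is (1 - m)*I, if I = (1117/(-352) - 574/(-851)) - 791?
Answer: 713082453/299552 ≈ 2380.5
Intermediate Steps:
m = 4 (m = -7 + 11 = 4)
I = -237694151/299552 (I = (1117*(-1/352) - 574*(-1/851)) - 791 = (-1117/352 + 574/851) - 791 = -748519/299552 - 791 = -237694151/299552 ≈ -793.50)
(1 - m)*I = (1 - 1*4)*(-237694151/299552) = (1 - 4)*(-237694151/299552) = -3*(-237694151/299552) = 713082453/299552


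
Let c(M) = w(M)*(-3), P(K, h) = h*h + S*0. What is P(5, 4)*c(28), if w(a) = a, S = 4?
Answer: -1344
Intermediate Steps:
P(K, h) = h² (P(K, h) = h*h + 4*0 = h² + 0 = h²)
c(M) = -3*M (c(M) = M*(-3) = -3*M)
P(5, 4)*c(28) = 4²*(-3*28) = 16*(-84) = -1344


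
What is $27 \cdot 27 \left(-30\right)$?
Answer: $-21870$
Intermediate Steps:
$27 \cdot 27 \left(-30\right) = 729 \left(-30\right) = -21870$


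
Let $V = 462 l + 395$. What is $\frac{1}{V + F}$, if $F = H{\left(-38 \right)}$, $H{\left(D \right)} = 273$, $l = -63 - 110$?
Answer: $- \frac{1}{79258} \approx -1.2617 \cdot 10^{-5}$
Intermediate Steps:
$l = -173$
$V = -79531$ ($V = 462 \left(-173\right) + 395 = -79926 + 395 = -79531$)
$F = 273$
$\frac{1}{V + F} = \frac{1}{-79531 + 273} = \frac{1}{-79258} = - \frac{1}{79258}$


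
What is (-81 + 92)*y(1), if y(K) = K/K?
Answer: 11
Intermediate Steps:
y(K) = 1
(-81 + 92)*y(1) = (-81 + 92)*1 = 11*1 = 11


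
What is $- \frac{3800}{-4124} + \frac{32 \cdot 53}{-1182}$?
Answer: $- \frac{312838}{609321} \approx -0.51342$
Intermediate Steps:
$- \frac{3800}{-4124} + \frac{32 \cdot 53}{-1182} = \left(-3800\right) \left(- \frac{1}{4124}\right) + 1696 \left(- \frac{1}{1182}\right) = \frac{950}{1031} - \frac{848}{591} = - \frac{312838}{609321}$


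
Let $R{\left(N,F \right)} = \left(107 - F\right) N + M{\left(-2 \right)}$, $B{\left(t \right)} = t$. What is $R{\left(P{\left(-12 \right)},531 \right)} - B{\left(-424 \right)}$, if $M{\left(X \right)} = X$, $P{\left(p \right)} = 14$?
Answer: $-5514$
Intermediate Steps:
$R{\left(N,F \right)} = -2 + N \left(107 - F\right)$ ($R{\left(N,F \right)} = \left(107 - F\right) N - 2 = N \left(107 - F\right) - 2 = -2 + N \left(107 - F\right)$)
$R{\left(P{\left(-12 \right)},531 \right)} - B{\left(-424 \right)} = \left(-2 + 107 \cdot 14 - 531 \cdot 14\right) - -424 = \left(-2 + 1498 - 7434\right) + 424 = -5938 + 424 = -5514$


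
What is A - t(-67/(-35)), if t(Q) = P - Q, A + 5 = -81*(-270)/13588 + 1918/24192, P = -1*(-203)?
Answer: -41993462393/205450560 ≈ -204.40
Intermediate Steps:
P = 203
A = -19436851/5870016 (A = -5 + (-81*(-270)/13588 + 1918/24192) = -5 + (21870*(1/13588) + 1918*(1/24192)) = -5 + (10935/6794 + 137/1728) = -5 + 9913229/5870016 = -19436851/5870016 ≈ -3.3112)
t(Q) = 203 - Q
A - t(-67/(-35)) = -19436851/5870016 - (203 - (-67)/(-35)) = -19436851/5870016 - (203 - (-67)*(-1)/35) = -19436851/5870016 - (203 - 1*67/35) = -19436851/5870016 - (203 - 67/35) = -19436851/5870016 - 1*7038/35 = -19436851/5870016 - 7038/35 = -41993462393/205450560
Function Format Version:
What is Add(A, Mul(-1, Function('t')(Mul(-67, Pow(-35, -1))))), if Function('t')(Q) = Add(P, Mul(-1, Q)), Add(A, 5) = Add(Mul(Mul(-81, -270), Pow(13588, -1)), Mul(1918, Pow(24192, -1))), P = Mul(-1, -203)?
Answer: Rational(-41993462393, 205450560) ≈ -204.40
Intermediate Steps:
P = 203
A = Rational(-19436851, 5870016) (A = Add(-5, Add(Mul(Mul(-81, -270), Pow(13588, -1)), Mul(1918, Pow(24192, -1)))) = Add(-5, Add(Mul(21870, Rational(1, 13588)), Mul(1918, Rational(1, 24192)))) = Add(-5, Add(Rational(10935, 6794), Rational(137, 1728))) = Add(-5, Rational(9913229, 5870016)) = Rational(-19436851, 5870016) ≈ -3.3112)
Function('t')(Q) = Add(203, Mul(-1, Q))
Add(A, Mul(-1, Function('t')(Mul(-67, Pow(-35, -1))))) = Add(Rational(-19436851, 5870016), Mul(-1, Add(203, Mul(-1, Mul(-67, Pow(-35, -1)))))) = Add(Rational(-19436851, 5870016), Mul(-1, Add(203, Mul(-1, Mul(-67, Rational(-1, 35)))))) = Add(Rational(-19436851, 5870016), Mul(-1, Add(203, Mul(-1, Rational(67, 35))))) = Add(Rational(-19436851, 5870016), Mul(-1, Add(203, Rational(-67, 35)))) = Add(Rational(-19436851, 5870016), Mul(-1, Rational(7038, 35))) = Add(Rational(-19436851, 5870016), Rational(-7038, 35)) = Rational(-41993462393, 205450560)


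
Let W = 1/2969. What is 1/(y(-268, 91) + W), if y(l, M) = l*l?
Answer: 2969/213245457 ≈ 1.3923e-5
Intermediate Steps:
W = 1/2969 ≈ 0.00033681
y(l, M) = l**2
1/(y(-268, 91) + W) = 1/((-268)**2 + 1/2969) = 1/(71824 + 1/2969) = 1/(213245457/2969) = 2969/213245457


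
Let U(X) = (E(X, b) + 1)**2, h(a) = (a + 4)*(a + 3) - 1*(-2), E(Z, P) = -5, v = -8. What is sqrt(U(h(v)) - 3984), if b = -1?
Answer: 8*I*sqrt(62) ≈ 62.992*I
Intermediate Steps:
h(a) = 2 + (3 + a)*(4 + a) (h(a) = (4 + a)*(3 + a) + 2 = (3 + a)*(4 + a) + 2 = 2 + (3 + a)*(4 + a))
U(X) = 16 (U(X) = (-5 + 1)**2 = (-4)**2 = 16)
sqrt(U(h(v)) - 3984) = sqrt(16 - 3984) = sqrt(-3968) = 8*I*sqrt(62)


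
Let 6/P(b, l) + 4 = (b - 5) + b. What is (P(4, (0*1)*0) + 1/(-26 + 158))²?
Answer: 625681/17424 ≈ 35.909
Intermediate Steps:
P(b, l) = 6/(-9 + 2*b) (P(b, l) = 6/(-4 + ((b - 5) + b)) = 6/(-4 + ((-5 + b) + b)) = 6/(-4 + (-5 + 2*b)) = 6/(-9 + 2*b))
(P(4, (0*1)*0) + 1/(-26 + 158))² = (6/(-9 + 2*4) + 1/(-26 + 158))² = (6/(-9 + 8) + 1/132)² = (6/(-1) + 1/132)² = (6*(-1) + 1/132)² = (-6 + 1/132)² = (-791/132)² = 625681/17424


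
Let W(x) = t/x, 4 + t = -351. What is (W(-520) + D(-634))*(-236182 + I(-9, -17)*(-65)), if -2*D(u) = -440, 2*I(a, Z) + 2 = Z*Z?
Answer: -11269377069/208 ≈ -5.4180e+7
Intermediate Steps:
t = -355 (t = -4 - 351 = -355)
I(a, Z) = -1 + Z²/2 (I(a, Z) = -1 + (Z*Z)/2 = -1 + Z²/2)
W(x) = -355/x
D(u) = 220 (D(u) = -½*(-440) = 220)
(W(-520) + D(-634))*(-236182 + I(-9, -17)*(-65)) = (-355/(-520) + 220)*(-236182 + (-1 + (½)*(-17)²)*(-65)) = (-355*(-1/520) + 220)*(-236182 + (-1 + (½)*289)*(-65)) = (71/104 + 220)*(-236182 + (-1 + 289/2)*(-65)) = 22951*(-236182 + (287/2)*(-65))/104 = 22951*(-236182 - 18655/2)/104 = (22951/104)*(-491019/2) = -11269377069/208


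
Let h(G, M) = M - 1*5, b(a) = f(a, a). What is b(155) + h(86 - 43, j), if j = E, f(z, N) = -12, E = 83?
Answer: 66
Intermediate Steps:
b(a) = -12
j = 83
h(G, M) = -5 + M (h(G, M) = M - 5 = -5 + M)
b(155) + h(86 - 43, j) = -12 + (-5 + 83) = -12 + 78 = 66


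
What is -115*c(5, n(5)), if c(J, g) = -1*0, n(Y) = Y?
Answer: 0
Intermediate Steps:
c(J, g) = 0
-115*c(5, n(5)) = -115*0 = 0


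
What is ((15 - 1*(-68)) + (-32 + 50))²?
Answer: 10201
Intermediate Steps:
((15 - 1*(-68)) + (-32 + 50))² = ((15 + 68) + 18)² = (83 + 18)² = 101² = 10201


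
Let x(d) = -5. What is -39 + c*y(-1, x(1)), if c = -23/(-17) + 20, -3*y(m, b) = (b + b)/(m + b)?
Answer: -2594/51 ≈ -50.863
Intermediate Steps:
y(m, b) = -2*b/(3*(b + m)) (y(m, b) = -(b + b)/(3*(m + b)) = -2*b/(3*(b + m)))
c = 363/17 (c = -23*(-1/17) + 20 = 23/17 + 20 = 363/17 ≈ 21.353)
-39 + c*y(-1, x(1)) = -39 + 363*(-2*(-5)/(3*(-5) + 3*(-1)))/17 = -39 + 363*(-2*(-5)/(-15 - 3))/17 = -39 + 363*(-2*(-5)/(-18))/17 = -39 + 363*(-2*(-5)*(-1/18))/17 = -39 + (363/17)*(-5/9) = -39 - 605/51 = -2594/51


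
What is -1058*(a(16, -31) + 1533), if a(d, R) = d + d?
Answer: -1655770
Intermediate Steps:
a(d, R) = 2*d
-1058*(a(16, -31) + 1533) = -1058*(2*16 + 1533) = -1058*(32 + 1533) = -1058*1565 = -1655770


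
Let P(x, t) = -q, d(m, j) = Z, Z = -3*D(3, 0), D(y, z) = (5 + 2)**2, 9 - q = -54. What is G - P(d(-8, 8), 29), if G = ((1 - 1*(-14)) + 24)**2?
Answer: 1584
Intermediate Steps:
q = 63 (q = 9 - 1*(-54) = 9 + 54 = 63)
D(y, z) = 49 (D(y, z) = 7**2 = 49)
Z = -147 (Z = -3*49 = -147)
d(m, j) = -147
P(x, t) = -63 (P(x, t) = -1*63 = -63)
G = 1521 (G = ((1 + 14) + 24)**2 = (15 + 24)**2 = 39**2 = 1521)
G - P(d(-8, 8), 29) = 1521 - 1*(-63) = 1521 + 63 = 1584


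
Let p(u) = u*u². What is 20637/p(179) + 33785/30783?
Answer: 194403696886/176550940437 ≈ 1.1011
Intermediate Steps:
p(u) = u³
20637/p(179) + 33785/30783 = 20637/(179³) + 33785/30783 = 20637/5735339 + 33785*(1/30783) = 20637*(1/5735339) + 33785/30783 = 20637/5735339 + 33785/30783 = 194403696886/176550940437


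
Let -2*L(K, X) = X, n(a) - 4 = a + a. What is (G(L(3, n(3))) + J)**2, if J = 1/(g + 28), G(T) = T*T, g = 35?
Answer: 2483776/3969 ≈ 625.79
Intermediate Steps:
n(a) = 4 + 2*a (n(a) = 4 + (a + a) = 4 + 2*a)
L(K, X) = -X/2
G(T) = T**2
J = 1/63 (J = 1/(35 + 28) = 1/63 ≈ 0.015873)
(G(L(3, n(3))) + J)**2 = ((-(4 + 2*3)/2)**2 + 1/63)**2 = ((-(4 + 6)/2)**2 + 1/63)**2 = ((-1/2*10)**2 + 1/63)**2 = ((-5)**2 + 1/63)**2 = (25 + 1/63)**2 = (1576/63)**2 = 2483776/3969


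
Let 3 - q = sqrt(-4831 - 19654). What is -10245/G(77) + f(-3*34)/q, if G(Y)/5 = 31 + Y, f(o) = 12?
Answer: -8364053/440892 + 6*I*sqrt(24485)/12247 ≈ -18.971 + 0.076661*I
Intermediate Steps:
q = 3 - I*sqrt(24485) (q = 3 - sqrt(-4831 - 19654) = 3 - sqrt(-24485) = 3 - I*sqrt(24485) ≈ 3.0 - 156.48*I)
G(Y) = 155 + 5*Y (G(Y) = 5*(31 + Y) = 155 + 5*Y)
-10245/G(77) + f(-3*34)/q = -10245/(155 + 5*77) + 12/(3 - I*sqrt(24485)) = -10245/(155 + 385) + 12/(3 - I*sqrt(24485)) = -10245/540 + 12/(3 - I*sqrt(24485)) = -10245*1/540 + 12/(3 - I*sqrt(24485)) = -683/36 + 12/(3 - I*sqrt(24485))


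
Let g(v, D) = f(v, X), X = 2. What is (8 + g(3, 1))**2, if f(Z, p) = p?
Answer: 100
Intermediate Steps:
g(v, D) = 2
(8 + g(3, 1))**2 = (8 + 2)**2 = 10**2 = 100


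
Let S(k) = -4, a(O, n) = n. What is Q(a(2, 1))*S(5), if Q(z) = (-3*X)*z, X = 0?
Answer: 0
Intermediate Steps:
Q(z) = 0 (Q(z) = (-3*0)*z = 0*z = 0)
Q(a(2, 1))*S(5) = 0*(-4) = 0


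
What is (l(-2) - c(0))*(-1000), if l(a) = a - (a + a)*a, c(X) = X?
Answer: 10000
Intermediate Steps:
l(a) = a - 2*a² (l(a) = a - 2*a*a = a - 2*a²)
(l(-2) - c(0))*(-1000) = (-2*(1 - 2*(-2)) - 1*0)*(-1000) = (-2*(1 + 4) + 0)*(-1000) = (-2*5 + 0)*(-1000) = (-10 + 0)*(-1000) = -10*(-1000) = 10000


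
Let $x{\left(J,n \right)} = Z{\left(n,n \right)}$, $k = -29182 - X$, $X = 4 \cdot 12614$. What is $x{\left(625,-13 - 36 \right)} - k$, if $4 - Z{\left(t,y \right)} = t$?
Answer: $79691$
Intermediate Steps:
$X = 50456$
$Z{\left(t,y \right)} = 4 - t$
$k = -79638$ ($k = -29182 - 50456 = -79638$)
$x{\left(J,n \right)} = 4 - n$
$x{\left(625,-13 - 36 \right)} - k = \left(4 - \left(-13 - 36\right)\right) - -79638 = \left(4 - \left(-13 - 36\right)\right) + 79638 = \left(4 - -49\right) + 79638 = \left(4 + 49\right) + 79638 = 53 + 79638 = 79691$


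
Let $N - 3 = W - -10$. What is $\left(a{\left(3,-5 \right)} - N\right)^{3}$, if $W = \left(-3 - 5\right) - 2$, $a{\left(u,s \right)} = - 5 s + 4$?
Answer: $17576$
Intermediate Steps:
$a{\left(u,s \right)} = 4 - 5 s$
$W = -10$ ($W = -8 - 2 = -10$)
$N = 3$ ($N = 3 - 0 = 3 + \left(-10 + 10\right) = 3 + 0 = 3$)
$\left(a{\left(3,-5 \right)} - N\right)^{3} = \left(\left(4 - -25\right) - 3\right)^{3} = \left(\left(4 + 25\right) - 3\right)^{3} = \left(29 - 3\right)^{3} = 26^{3} = 17576$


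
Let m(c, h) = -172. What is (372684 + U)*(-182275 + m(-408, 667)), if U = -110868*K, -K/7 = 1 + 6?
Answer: -1059144243552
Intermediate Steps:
K = -49 (K = -7*(1 + 6) = -7*7 = -49)
U = 5432532 (U = -110868*(-49) = 5432532)
(372684 + U)*(-182275 + m(-408, 667)) = (372684 + 5432532)*(-182275 - 172) = 5805216*(-182447) = -1059144243552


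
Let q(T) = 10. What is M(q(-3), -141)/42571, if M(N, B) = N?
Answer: 10/42571 ≈ 0.00023490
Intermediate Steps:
M(q(-3), -141)/42571 = 10/42571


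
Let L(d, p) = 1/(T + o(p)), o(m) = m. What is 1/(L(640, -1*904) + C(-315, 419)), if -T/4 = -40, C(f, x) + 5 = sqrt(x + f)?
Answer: 2768424/43721903 + 1107072*sqrt(26)/43721903 ≈ 0.19243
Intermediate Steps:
C(f, x) = -5 + sqrt(f + x) (C(f, x) = -5 + sqrt(x + f) = -5 + sqrt(f + x))
T = 160 (T = -4*(-40) = 160)
L(d, p) = 1/(160 + p)
1/(L(640, -1*904) + C(-315, 419)) = 1/(1/(160 - 1*904) + (-5 + sqrt(-315 + 419))) = 1/(1/(160 - 904) + (-5 + sqrt(104))) = 1/(1/(-744) + (-5 + 2*sqrt(26))) = 1/(-1/744 + (-5 + 2*sqrt(26))) = 1/(-3721/744 + 2*sqrt(26))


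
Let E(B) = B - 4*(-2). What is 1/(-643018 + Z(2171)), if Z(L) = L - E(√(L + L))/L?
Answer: -3020466372495/1935656824544529683 + 2171*√4342/1935656824544529683 ≈ -1.5604e-6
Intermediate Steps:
E(B) = 8 + B (E(B) = B + 8 = 8 + B)
Z(L) = L - (8 + √2*√L)/L (Z(L) = L - (8 + √(L + L))/L = L - (8 + √(2*L))/L = L - (8 + √2*√L)/L)
1/(-643018 + Z(2171)) = 1/(-643018 + (2171 - 8/2171 - √2/√2171)) = 1/(-643018 + (2171 - 8*1/2171 - √2*√2171/2171)) = 1/(-643018 + (2171 - 8/2171 - √4342/2171)) = 1/(-643018 + (4713233/2171 - √4342/2171)) = 1/(-1391278845/2171 - √4342/2171)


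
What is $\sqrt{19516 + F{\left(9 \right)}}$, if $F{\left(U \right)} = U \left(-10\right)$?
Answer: $\sqrt{19426} \approx 139.38$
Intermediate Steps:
$F{\left(U \right)} = - 10 U$
$\sqrt{19516 + F{\left(9 \right)}} = \sqrt{19516 - 90} = \sqrt{19426}$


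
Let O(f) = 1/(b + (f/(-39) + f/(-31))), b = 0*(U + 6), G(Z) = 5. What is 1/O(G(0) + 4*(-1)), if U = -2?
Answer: -70/1209 ≈ -0.057899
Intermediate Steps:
b = 0 (b = 0*(-2 + 6) = 0*4 = 0)
O(f) = -1209/(70*f) (O(f) = 1/(0 + (f/(-39) + f/(-31))) = 1/(0 + (f*(-1/39) + f*(-1/31))) = 1/(0 + (-f/39 - f/31)) = 1/(0 - 70*f/1209) = 1/(-70*f/1209) = -1209/(70*f))
1/O(G(0) + 4*(-1)) = 1/(-1209/(70*(5 + 4*(-1)))) = 1/(-1209/(70*(5 - 4))) = 1/(-1209/70/1) = 1/(-1209/70*1) = 1/(-1209/70) = -70/1209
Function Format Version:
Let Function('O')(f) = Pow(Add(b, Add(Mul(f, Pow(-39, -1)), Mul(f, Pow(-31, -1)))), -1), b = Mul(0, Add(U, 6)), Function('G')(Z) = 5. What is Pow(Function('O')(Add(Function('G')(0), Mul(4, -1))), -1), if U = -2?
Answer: Rational(-70, 1209) ≈ -0.057899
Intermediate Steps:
b = 0 (b = Mul(0, Add(-2, 6)) = Mul(0, 4) = 0)
Function('O')(f) = Mul(Rational(-1209, 70), Pow(f, -1)) (Function('O')(f) = Pow(Add(0, Add(Mul(f, Pow(-39, -1)), Mul(f, Pow(-31, -1)))), -1) = Pow(Add(0, Add(Mul(f, Rational(-1, 39)), Mul(f, Rational(-1, 31)))), -1) = Pow(Add(0, Add(Mul(Rational(-1, 39), f), Mul(Rational(-1, 31), f))), -1) = Pow(Add(0, Mul(Rational(-70, 1209), f)), -1) = Pow(Mul(Rational(-70, 1209), f), -1) = Mul(Rational(-1209, 70), Pow(f, -1)))
Pow(Function('O')(Add(Function('G')(0), Mul(4, -1))), -1) = Pow(Mul(Rational(-1209, 70), Pow(Add(5, Mul(4, -1)), -1)), -1) = Pow(Mul(Rational(-1209, 70), Pow(Add(5, -4), -1)), -1) = Pow(Mul(Rational(-1209, 70), Pow(1, -1)), -1) = Pow(Mul(Rational(-1209, 70), 1), -1) = Pow(Rational(-1209, 70), -1) = Rational(-70, 1209)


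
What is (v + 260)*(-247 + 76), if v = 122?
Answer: -65322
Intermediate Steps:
(v + 260)*(-247 + 76) = (122 + 260)*(-247 + 76) = 382*(-171) = -65322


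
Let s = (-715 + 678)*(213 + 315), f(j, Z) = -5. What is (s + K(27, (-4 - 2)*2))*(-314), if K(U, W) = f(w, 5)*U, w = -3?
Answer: 6176694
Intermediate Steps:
K(U, W) = -5*U
s = -19536 (s = -37*528 = -19536)
(s + K(27, (-4 - 2)*2))*(-314) = (-19536 - 5*27)*(-314) = (-19536 - 135)*(-314) = -19671*(-314) = 6176694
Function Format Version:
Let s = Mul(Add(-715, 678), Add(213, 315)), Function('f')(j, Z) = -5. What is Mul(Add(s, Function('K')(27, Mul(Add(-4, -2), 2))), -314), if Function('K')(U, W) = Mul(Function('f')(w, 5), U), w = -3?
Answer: 6176694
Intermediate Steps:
Function('K')(U, W) = Mul(-5, U)
s = -19536 (s = Mul(-37, 528) = -19536)
Mul(Add(s, Function('K')(27, Mul(Add(-4, -2), 2))), -314) = Mul(Add(-19536, Mul(-5, 27)), -314) = Mul(Add(-19536, -135), -314) = Mul(-19671, -314) = 6176694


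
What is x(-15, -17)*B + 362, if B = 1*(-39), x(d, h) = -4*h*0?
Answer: 362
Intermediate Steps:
x(d, h) = 0
B = -39
x(-15, -17)*B + 362 = 0*(-39) + 362 = 0 + 362 = 362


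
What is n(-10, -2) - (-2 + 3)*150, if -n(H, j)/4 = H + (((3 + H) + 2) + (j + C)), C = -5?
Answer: -62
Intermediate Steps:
n(H, j) = -8*H - 4*j (n(H, j) = -4*(H + (((3 + H) + 2) + (j - 5))) = -4*(H + ((5 + H) + (-5 + j))) = -4*(H + (H + j)) = -4*(j + 2*H) = -8*H - 4*j)
n(-10, -2) - (-2 + 3)*150 = (-8*(-10) - 4*(-2)) - (-2 + 3)*150 = (80 + 8) - 1*150 = 88 - 1*1*150 = 88 - 1*150 = 88 - 150 = -62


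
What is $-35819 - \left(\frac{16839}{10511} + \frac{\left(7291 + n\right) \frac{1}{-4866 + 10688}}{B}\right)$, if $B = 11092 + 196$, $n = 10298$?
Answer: $- \frac{603506935277027}{16848039856} \approx -35821.0$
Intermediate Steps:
$B = 11288$
$-35819 - \left(\frac{16839}{10511} + \frac{\left(7291 + n\right) \frac{1}{-4866 + 10688}}{B}\right) = -35819 - \left(\frac{16839}{10511} + \frac{\left(7291 + 10298\right) \frac{1}{-4866 + 10688}}{11288}\right) = -35819 - \left(16839 \cdot \frac{1}{10511} + \frac{17589}{5822} \cdot \frac{1}{11288}\right) = -35819 - \left(\frac{16839}{10511} + 17589 \cdot \frac{1}{5822} \cdot \frac{1}{11288}\right) = -35819 - \left(\frac{16839}{10511} + \frac{429}{142} \cdot \frac{1}{11288}\right) = -35819 - \left(\frac{16839}{10511} + \frac{429}{1602896}\right) = -35819 - \frac{26995674963}{16848039856} = - \frac{603506935277027}{16848039856}$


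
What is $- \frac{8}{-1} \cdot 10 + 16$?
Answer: $96$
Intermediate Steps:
$- \frac{8}{-1} \cdot 10 + 16 = \left(-8\right) \left(-1\right) 10 + 16 = 8 \cdot 10 + 16 = 80 + 16 = 96$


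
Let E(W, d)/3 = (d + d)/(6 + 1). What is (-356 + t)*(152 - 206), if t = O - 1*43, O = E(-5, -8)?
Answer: 153414/7 ≈ 21916.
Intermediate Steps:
E(W, d) = 6*d/7 (E(W, d) = 3*((d + d)/(6 + 1)) = 3*((2*d)/7) = 3*((2*d)*(1/7)) = 3*(2*d/7) = 6*d/7)
O = -48/7 (O = (6/7)*(-8) = -48/7 ≈ -6.8571)
t = -349/7 (t = -48/7 - 1*43 = -48/7 - 43 = -349/7 ≈ -49.857)
(-356 + t)*(152 - 206) = (-356 - 349/7)*(152 - 206) = -2841/7*(-54) = 153414/7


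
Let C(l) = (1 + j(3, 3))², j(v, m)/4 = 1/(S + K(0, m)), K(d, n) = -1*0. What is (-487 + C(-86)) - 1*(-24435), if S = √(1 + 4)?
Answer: 119761/5 + 8*√5/5 ≈ 23956.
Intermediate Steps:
K(d, n) = 0
S = √5 ≈ 2.2361
j(v, m) = 4*√5/5 (j(v, m) = 4/(√5 + 0) = 4/(√5) = 4*(√5/5) = 4*√5/5)
C(l) = (1 + 4*√5/5)²
(-487 + C(-86)) - 1*(-24435) = (-487 + (21/5 + 8*√5/5)) - 1*(-24435) = (-2414/5 + 8*√5/5) + 24435 = 119761/5 + 8*√5/5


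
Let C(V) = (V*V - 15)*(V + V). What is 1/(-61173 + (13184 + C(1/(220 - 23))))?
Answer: -7645373/366894969165 ≈ -2.0838e-5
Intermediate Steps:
C(V) = 2*V*(-15 + V²) (C(V) = (V² - 15)*(2*V) = (-15 + V²)*(2*V) = 2*V*(-15 + V²))
1/(-61173 + (13184 + C(1/(220 - 23)))) = 1/(-61173 + (13184 + 2*(-15 + (1/(220 - 23))²)/(220 - 23))) = 1/(-61173 + (13184 + 2*(-15 + (1/197)²)/197)) = 1/(-61173 + (13184 + 2*(1/197)*(-15 + (1/197)²))) = 1/(-61173 + (13184 + 2*(1/197)*(-15 + 1/38809))) = 1/(-61173 + (13184 + 2*(1/197)*(-582134/38809))) = 1/(-61173 + (13184 - 1164268/7645373)) = 1/(-61173 + 100795433364/7645373) = 1/(-366894969165/7645373) = -7645373/366894969165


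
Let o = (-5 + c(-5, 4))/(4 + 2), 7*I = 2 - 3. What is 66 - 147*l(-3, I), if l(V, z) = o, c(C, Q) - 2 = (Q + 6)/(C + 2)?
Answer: 1327/6 ≈ 221.17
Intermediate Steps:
I = -⅐ (I = (2 - 3)/7 = (⅐)*(-1) = -⅐ ≈ -0.14286)
c(C, Q) = 2 + (6 + Q)/(2 + C) (c(C, Q) = 2 + (Q + 6)/(C + 2) = 2 + (6 + Q)/(2 + C))
o = -19/18 (o = (-5 + (10 + 4 + 2*(-5))/(2 - 5))/(4 + 2) = (-5 + (10 + 4 - 10)/(-3))/6 = (-5 - ⅓*4)*(⅙) = (-5 - 4/3)*(⅙) = -19/3*⅙ = -19/18 ≈ -1.0556)
l(V, z) = -19/18
66 - 147*l(-3, I) = 66 - 147*(-19/18) = 66 + 931/6 = 1327/6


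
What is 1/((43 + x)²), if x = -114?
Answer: 1/5041 ≈ 0.00019837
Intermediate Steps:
1/((43 + x)²) = 1/((43 - 114)²) = 1/((-71)²) = 1/5041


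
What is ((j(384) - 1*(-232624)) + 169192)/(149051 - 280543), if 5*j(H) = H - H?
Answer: -100454/32873 ≈ -3.0558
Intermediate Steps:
j(H) = 0 (j(H) = (H - H)/5 = (⅕)*0 = 0)
((j(384) - 1*(-232624)) + 169192)/(149051 - 280543) = ((0 - 1*(-232624)) + 169192)/(149051 - 280543) = ((0 + 232624) + 169192)/(-131492) = (232624 + 169192)*(-1/131492) = 401816*(-1/131492) = -100454/32873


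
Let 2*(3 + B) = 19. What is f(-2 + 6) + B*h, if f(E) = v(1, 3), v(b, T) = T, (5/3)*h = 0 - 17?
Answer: -633/10 ≈ -63.300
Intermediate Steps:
h = -51/5 (h = 3*(0 - 17)/5 = (⅗)*(-17) = -51/5 ≈ -10.200)
f(E) = 3
B = 13/2 (B = -3 + (½)*19 = -3 + 19/2 = 13/2 ≈ 6.5000)
f(-2 + 6) + B*h = 3 + (13/2)*(-51/5) = 3 - 663/10 = -633/10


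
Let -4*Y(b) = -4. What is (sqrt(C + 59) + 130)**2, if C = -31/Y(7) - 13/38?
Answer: (4940 + sqrt(39938))**2/1444 ≈ 18295.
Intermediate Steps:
Y(b) = 1 (Y(b) = -1/4*(-4) = 1)
C = -1191/38 (C = -31/1 - 13/38 = -31*1 - 13*1/38 = -31 - 13/38 = -1191/38 ≈ -31.342)
(sqrt(C + 59) + 130)**2 = (sqrt(-1191/38 + 59) + 130)**2 = (sqrt(1051/38) + 130)**2 = (sqrt(39938)/38 + 130)**2 = (130 + sqrt(39938)/38)**2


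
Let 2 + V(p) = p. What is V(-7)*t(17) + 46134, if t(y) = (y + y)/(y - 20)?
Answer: 46236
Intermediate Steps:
t(y) = 2*y/(-20 + y) (t(y) = (2*y)/(-20 + y) = 2*y/(-20 + y))
V(p) = -2 + p
V(-7)*t(17) + 46134 = (-2 - 7)*(2*17/(-20 + 17)) + 46134 = -18*17/(-3) + 46134 = -18*17*(-1)/3 + 46134 = -9*(-34/3) + 46134 = 102 + 46134 = 46236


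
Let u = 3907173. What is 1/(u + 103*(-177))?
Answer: 1/3888942 ≈ 2.5714e-7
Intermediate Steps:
1/(u + 103*(-177)) = 1/(3907173 + 103*(-177)) = 1/(3907173 - 18231) = 1/3888942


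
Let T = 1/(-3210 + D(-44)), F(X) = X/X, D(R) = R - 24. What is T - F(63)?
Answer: -3279/3278 ≈ -1.0003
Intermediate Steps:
D(R) = -24 + R
F(X) = 1
T = -1/3278 (T = 1/(-3210 + (-24 - 44)) = 1/(-3210 - 68) = 1/(-3278) = -1/3278 ≈ -0.00030506)
T - F(63) = -1/3278 - 1*1 = -1/3278 - 1 = -3279/3278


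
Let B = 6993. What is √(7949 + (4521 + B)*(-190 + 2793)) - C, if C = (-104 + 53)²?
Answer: -2601 + √29978891 ≈ 2874.3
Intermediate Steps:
C = 2601 (C = (-51)² = 2601)
√(7949 + (4521 + B)*(-190 + 2793)) - C = √(7949 + (4521 + 6993)*(-190 + 2793)) - 1*2601 = √(7949 + 11514*2603) - 2601 = √(7949 + 29970942) - 2601 = √29978891 - 2601 = -2601 + √29978891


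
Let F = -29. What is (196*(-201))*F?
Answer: 1142484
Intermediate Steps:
(196*(-201))*F = (196*(-201))*(-29) = -39396*(-29) = 1142484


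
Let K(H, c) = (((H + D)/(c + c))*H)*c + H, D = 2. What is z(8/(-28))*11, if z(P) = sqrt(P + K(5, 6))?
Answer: 11*sqrt(4354)/14 ≈ 51.845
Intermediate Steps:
K(H, c) = H + H*(2 + H)/2 (K(H, c) = (((H + 2)/(c + c))*H)*c + H = (((2 + H)/((2*c)))*H)*c + H = (((2 + H)*(1/(2*c)))*H)*c + H = (((2 + H)/(2*c))*H)*c + H = (H*(2 + H)/(2*c))*c + H = H*(2 + H)/2 + H = H + H*(2 + H)/2)
z(P) = sqrt(45/2 + P) (z(P) = sqrt(P + (1/2)*5*(4 + 5)) = sqrt(P + (1/2)*5*9) = sqrt(P + 45/2) = sqrt(45/2 + P))
z(8/(-28))*11 = (sqrt(90 + 4*(8/(-28)))/2)*11 = (sqrt(90 + 4*(8*(-1/28)))/2)*11 = (sqrt(90 + 4*(-2/7))/2)*11 = (sqrt(90 - 8/7)/2)*11 = (sqrt(622/7)/2)*11 = ((sqrt(4354)/7)/2)*11 = (sqrt(4354)/14)*11 = 11*sqrt(4354)/14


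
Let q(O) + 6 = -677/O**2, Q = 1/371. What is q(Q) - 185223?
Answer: -93368186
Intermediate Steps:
Q = 1/371 ≈ 0.0026954
q(O) = -6 - 677/O**2
q(Q) - 185223 = (-6 - 677/371**(-2)) - 185223 = (-6 - 677*137641) - 185223 = (-6 - 93182957) - 185223 = -93182963 - 185223 = -93368186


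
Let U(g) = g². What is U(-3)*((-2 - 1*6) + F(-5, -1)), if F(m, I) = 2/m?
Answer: -378/5 ≈ -75.600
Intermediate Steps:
U(-3)*((-2 - 1*6) + F(-5, -1)) = (-3)²*((-2 - 1*6) + 2/(-5)) = 9*((-2 - 6) + 2*(-⅕)) = 9*(-8 - ⅖) = 9*(-42/5) = -378/5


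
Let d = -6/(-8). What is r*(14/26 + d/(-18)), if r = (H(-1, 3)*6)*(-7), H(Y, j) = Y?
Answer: 1085/52 ≈ 20.865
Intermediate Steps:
d = 3/4 (d = -6*(-1/8) = 3/4 ≈ 0.75000)
r = 42 (r = -1*6*(-7) = -6*(-7) = 42)
r*(14/26 + d/(-18)) = 42*(14/26 + (3/4)/(-18)) = 42*(14*(1/26) + (3/4)*(-1/18)) = 42*(7/13 - 1/24) = 42*(155/312) = 1085/52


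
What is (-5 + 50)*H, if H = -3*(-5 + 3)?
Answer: 270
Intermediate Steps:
H = 6 (H = -3*(-2) = 6)
(-5 + 50)*H = (-5 + 50)*6 = 45*6 = 270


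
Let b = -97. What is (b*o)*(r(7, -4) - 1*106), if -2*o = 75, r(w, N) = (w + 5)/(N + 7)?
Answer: -371025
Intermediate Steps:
r(w, N) = (5 + w)/(7 + N)
o = -75/2 (o = -1/2*75 = -75/2 ≈ -37.500)
(b*o)*(r(7, -4) - 1*106) = (-97*(-75/2))*((5 + 7)/(7 - 4) - 1*106) = 7275*(12/3 - 106)/2 = 7275*((1/3)*12 - 106)/2 = 7275*(4 - 106)/2 = (7275/2)*(-102) = -371025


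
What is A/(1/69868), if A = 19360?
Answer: 1352644480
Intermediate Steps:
A/(1/69868) = 19360/(1/69868) = 19360*69868 = 1352644480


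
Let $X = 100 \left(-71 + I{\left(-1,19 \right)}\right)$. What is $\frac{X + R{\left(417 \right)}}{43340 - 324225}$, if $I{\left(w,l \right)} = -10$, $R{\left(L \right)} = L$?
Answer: $\frac{7683}{280885} \approx 0.027353$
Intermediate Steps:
$X = -8100$ ($X = 100 \left(-71 - 10\right) = 100 \left(-81\right) = -8100$)
$\frac{X + R{\left(417 \right)}}{43340 - 324225} = \frac{-8100 + 417}{43340 - 324225} = - \frac{7683}{43340 - 324225} = - \frac{7683}{-280885} = \left(-7683\right) \left(- \frac{1}{280885}\right) = \frac{7683}{280885}$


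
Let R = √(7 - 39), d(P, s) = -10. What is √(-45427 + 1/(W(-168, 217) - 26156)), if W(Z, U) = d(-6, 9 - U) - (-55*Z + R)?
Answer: √(-45427 + 1/(-35406 - 4*I*√2)) ≈ 0.e-11 + 213.14*I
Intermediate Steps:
R = 4*I*√2 (R = √(-32) = 4*I*√2 ≈ 5.6569*I)
W(Z, U) = -10 + 55*Z - 4*I*√2 (W(Z, U) = -10 - (-55*Z + 4*I*√2) = -10 + (55*Z - 4*I*√2) = -10 + 55*Z - 4*I*√2)
√(-45427 + 1/(W(-168, 217) - 26156)) = √(-45427 + 1/((-10 + 55*(-168) - 4*I*√2) - 26156)) = √(-45427 + 1/((-10 - 9240 - 4*I*√2) - 26156)) = √(-45427 + 1/((-9250 - 4*I*√2) - 26156)) = √(-45427 + 1/(-35406 - 4*I*√2))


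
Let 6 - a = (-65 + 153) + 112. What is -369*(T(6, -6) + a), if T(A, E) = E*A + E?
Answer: 87084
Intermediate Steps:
T(A, E) = E + A*E (T(A, E) = A*E + E = E + A*E)
a = -194 (a = 6 - ((-65 + 153) + 112) = 6 - (88 + 112) = 6 - 1*200 = 6 - 200 = -194)
-369*(T(6, -6) + a) = -369*(-6*(1 + 6) - 194) = -369*(-6*7 - 194) = -369*(-42 - 194) = -369*(-236) = 87084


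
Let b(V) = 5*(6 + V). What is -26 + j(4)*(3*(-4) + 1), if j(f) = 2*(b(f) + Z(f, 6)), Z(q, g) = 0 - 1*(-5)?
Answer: -1236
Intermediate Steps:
Z(q, g) = 5 (Z(q, g) = 0 + 5 = 5)
b(V) = 30 + 5*V
j(f) = 70 + 10*f (j(f) = 2*((30 + 5*f) + 5) = 2*(35 + 5*f) = 70 + 10*f)
-26 + j(4)*(3*(-4) + 1) = -26 + (70 + 10*4)*(3*(-4) + 1) = -26 + (70 + 40)*(-12 + 1) = -26 + 110*(-11) = -26 - 1210 = -1236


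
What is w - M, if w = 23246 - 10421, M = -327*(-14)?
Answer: 8247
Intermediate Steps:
M = 4578
w = 12825
w - M = 12825 - 1*4578 = 12825 - 4578 = 8247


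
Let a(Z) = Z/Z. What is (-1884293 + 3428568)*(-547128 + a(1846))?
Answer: -844914547925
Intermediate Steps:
a(Z) = 1
(-1884293 + 3428568)*(-547128 + a(1846)) = (-1884293 + 3428568)*(-547128 + 1) = 1544275*(-547127) = -844914547925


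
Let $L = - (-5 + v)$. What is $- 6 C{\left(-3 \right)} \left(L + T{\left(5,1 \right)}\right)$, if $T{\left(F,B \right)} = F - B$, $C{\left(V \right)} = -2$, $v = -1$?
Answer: $120$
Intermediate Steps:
$L = 6$ ($L = - (-5 - 1) = \left(-1\right) \left(-6\right) = 6$)
$- 6 C{\left(-3 \right)} \left(L + T{\left(5,1 \right)}\right) = \left(-6\right) \left(-2\right) \left(6 + \left(5 - 1\right)\right) = 12 \left(6 + \left(5 - 1\right)\right) = 12 \left(6 + 4\right) = 12 \cdot 10 = 120$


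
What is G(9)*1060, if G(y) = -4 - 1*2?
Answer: -6360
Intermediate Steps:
G(y) = -6 (G(y) = -4 - 2 = -6)
G(9)*1060 = -6*1060 = -6360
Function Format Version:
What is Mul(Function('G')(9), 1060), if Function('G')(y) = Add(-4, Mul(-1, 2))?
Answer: -6360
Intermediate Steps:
Function('G')(y) = -6 (Function('G')(y) = Add(-4, -2) = -6)
Mul(Function('G')(9), 1060) = Mul(-6, 1060) = -6360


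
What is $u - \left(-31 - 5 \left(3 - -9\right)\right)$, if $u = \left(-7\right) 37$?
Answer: $-168$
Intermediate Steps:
$u = -259$
$u - \left(-31 - 5 \left(3 - -9\right)\right) = -259 - \left(-31 - 5 \left(3 - -9\right)\right) = -259 - \left(-31 - 5 \left(3 + 9\right)\right) = -259 - \left(-31 - 60\right) = -259 + \left(31 - -60\right) = -259 + \left(31 + 60\right) = -259 + 91 = -168$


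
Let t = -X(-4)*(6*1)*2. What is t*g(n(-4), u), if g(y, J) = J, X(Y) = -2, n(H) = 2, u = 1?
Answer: 24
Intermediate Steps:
t = 24 (t = -(-2)*(6*1)*2 = -(-2)*6*2 = -(-2)*12 = -1*(-24) = 24)
t*g(n(-4), u) = 24*1 = 24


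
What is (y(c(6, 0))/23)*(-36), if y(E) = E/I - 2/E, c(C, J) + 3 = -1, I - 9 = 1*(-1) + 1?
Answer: -2/23 ≈ -0.086957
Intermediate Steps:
I = 9 (I = 9 + (1*(-1) + 1) = 9 + (-1 + 1) = 9 + 0 = 9)
c(C, J) = -4 (c(C, J) = -3 - 1 = -4)
y(E) = -2/E + E/9 (y(E) = E/9 - 2/E = -2/E + E/9)
(y(c(6, 0))/23)*(-36) = ((-2/(-4) + (⅑)*(-4))/23)*(-36) = ((-2*(-¼) - 4/9)/23)*(-36) = ((½ - 4/9)/23)*(-36) = ((1/23)*(1/18))*(-36) = (1/414)*(-36) = -2/23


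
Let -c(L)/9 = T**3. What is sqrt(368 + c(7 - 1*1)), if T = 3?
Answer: 5*sqrt(5) ≈ 11.180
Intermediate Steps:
c(L) = -243 (c(L) = -9*3**3 = -9*27 = -243)
sqrt(368 + c(7 - 1*1)) = sqrt(368 - 243) = sqrt(125) = 5*sqrt(5)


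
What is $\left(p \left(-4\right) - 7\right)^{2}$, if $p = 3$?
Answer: $361$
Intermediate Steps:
$\left(p \left(-4\right) - 7\right)^{2} = \left(3 \left(-4\right) - 7\right)^{2} = \left(-12 - 7\right)^{2} = \left(-19\right)^{2} = 361$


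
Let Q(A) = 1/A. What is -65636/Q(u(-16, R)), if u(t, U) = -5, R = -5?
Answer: 328180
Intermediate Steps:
-65636/Q(u(-16, R)) = -65636/(1/(-5)) = -65636/(-⅕) = -65636*(-5) = 328180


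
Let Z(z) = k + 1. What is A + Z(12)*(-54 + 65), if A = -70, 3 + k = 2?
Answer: -70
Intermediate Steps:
k = -1 (k = -3 + 2 = -1)
Z(z) = 0 (Z(z) = -1 + 1 = 0)
A + Z(12)*(-54 + 65) = -70 + 0*(-54 + 65) = -70 + 0*11 = -70 + 0 = -70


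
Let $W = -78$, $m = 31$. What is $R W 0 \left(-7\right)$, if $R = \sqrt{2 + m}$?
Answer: $0$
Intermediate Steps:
$R = \sqrt{33}$ ($R = \sqrt{2 + 31} = \sqrt{33} \approx 5.7446$)
$R W 0 \left(-7\right) = \sqrt{33} \left(-78\right) 0 \left(-7\right) = - 78 \sqrt{33} \cdot 0 = 0$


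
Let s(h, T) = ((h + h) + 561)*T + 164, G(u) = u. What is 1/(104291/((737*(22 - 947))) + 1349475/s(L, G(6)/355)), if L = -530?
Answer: 3422631350/29689444561669 ≈ 0.00011528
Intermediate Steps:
s(h, T) = 164 + T*(561 + 2*h) (s(h, T) = (2*h + 561)*T + 164 = (561 + 2*h)*T + 164 = T*(561 + 2*h) + 164 = 164 + T*(561 + 2*h))
1/(104291/((737*(22 - 947))) + 1349475/s(L, G(6)/355)) = 1/(104291/((737*(22 - 947))) + 1349475/(164 + 561*(6/355) + 2*(6/355)*(-530))) = 1/(104291/((737*(-925))) + 1349475/(164 + 561*(6*(1/355)) + 2*(6*(1/355))*(-530))) = 1/(104291/(-681725) + 1349475/(164 + 561*(6/355) + 2*(6/355)*(-530))) = 1/(104291*(-1/681725) + 1349475/(164 + 3366/355 - 1272/71)) = 1/(-9481/61975 + 1349475/(55226/355)) = 1/(-9481/61975 + 1349475*(355/55226)) = 1/(-9481/61975 + 479063625/55226) = 1/(29689444561669/3422631350) = 3422631350/29689444561669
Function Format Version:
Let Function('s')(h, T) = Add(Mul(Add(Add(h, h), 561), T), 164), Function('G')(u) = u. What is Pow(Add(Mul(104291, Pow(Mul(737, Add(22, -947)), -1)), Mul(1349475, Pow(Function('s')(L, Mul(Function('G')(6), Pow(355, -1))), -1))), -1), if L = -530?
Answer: Rational(3422631350, 29689444561669) ≈ 0.00011528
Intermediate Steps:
Function('s')(h, T) = Add(164, Mul(T, Add(561, Mul(2, h)))) (Function('s')(h, T) = Add(Mul(Add(Mul(2, h), 561), T), 164) = Add(Mul(Add(561, Mul(2, h)), T), 164) = Add(Mul(T, Add(561, Mul(2, h))), 164) = Add(164, Mul(T, Add(561, Mul(2, h)))))
Pow(Add(Mul(104291, Pow(Mul(737, Add(22, -947)), -1)), Mul(1349475, Pow(Function('s')(L, Mul(Function('G')(6), Pow(355, -1))), -1))), -1) = Pow(Add(Mul(104291, Pow(Mul(737, Add(22, -947)), -1)), Mul(1349475, Pow(Add(164, Mul(561, Mul(6, Pow(355, -1))), Mul(2, Mul(6, Pow(355, -1)), -530)), -1))), -1) = Pow(Add(Mul(104291, Pow(Mul(737, -925), -1)), Mul(1349475, Pow(Add(164, Mul(561, Mul(6, Rational(1, 355))), Mul(2, Mul(6, Rational(1, 355)), -530)), -1))), -1) = Pow(Add(Mul(104291, Pow(-681725, -1)), Mul(1349475, Pow(Add(164, Mul(561, Rational(6, 355)), Mul(2, Rational(6, 355), -530)), -1))), -1) = Pow(Add(Mul(104291, Rational(-1, 681725)), Mul(1349475, Pow(Add(164, Rational(3366, 355), Rational(-1272, 71)), -1))), -1) = Pow(Add(Rational(-9481, 61975), Mul(1349475, Pow(Rational(55226, 355), -1))), -1) = Pow(Add(Rational(-9481, 61975), Mul(1349475, Rational(355, 55226))), -1) = Pow(Add(Rational(-9481, 61975), Rational(479063625, 55226)), -1) = Pow(Rational(29689444561669, 3422631350), -1) = Rational(3422631350, 29689444561669)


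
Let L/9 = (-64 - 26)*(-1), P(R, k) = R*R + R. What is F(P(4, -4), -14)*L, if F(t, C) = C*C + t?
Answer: 174960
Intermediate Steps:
P(R, k) = R + R² (P(R, k) = R² + R = R + R²)
F(t, C) = t + C² (F(t, C) = C² + t = t + C²)
L = 810 (L = 9*((-64 - 26)*(-1)) = 9*(-90*(-1)) = 9*90 = 810)
F(P(4, -4), -14)*L = (4*(1 + 4) + (-14)²)*810 = (4*5 + 196)*810 = (20 + 196)*810 = 216*810 = 174960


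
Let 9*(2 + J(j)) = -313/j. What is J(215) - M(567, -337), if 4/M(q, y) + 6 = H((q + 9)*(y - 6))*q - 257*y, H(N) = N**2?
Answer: -92577219336000953/42824986711725285 ≈ -2.1618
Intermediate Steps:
M(q, y) = 4/(-6 - 257*y + q*(-6 + y)**2*(9 + q)**2) (M(q, y) = 4/(-6 + (((q + 9)*(y - 6))**2*q - 257*y)) = 4/(-6 + (((9 + q)*(-6 + y))**2*q - 257*y)) = 4/(-6 + (((-6 + y)*(9 + q))**2*q - 257*y)) = 4/(-6 + (((-6 + y)**2*(9 + q)**2)*q - 257*y)) = 4/(-6 + (q*(-6 + y)**2*(9 + q)**2 - 257*y)) = 4/(-6 + (-257*y + q*(-6 + y)**2*(9 + q)**2)) = 4/(-6 - 257*y + q*(-6 + y)**2*(9 + q)**2))
J(j) = -2 - 313/(9*j) (J(j) = -2 + (-313/j)/9 = -2 - 313/(9*j))
J(215) - M(567, -337) = (-2 - 313/9/215) - (-4)/(6 + 257*(-337) - 1*567*(-54 - 6*567 + 9*(-337) + 567*(-337))**2) = (-2 - 313/9*1/215) - (-4)/(6 - 86609 - 1*567*(-54 - 3402 - 3033 - 191079)**2) = (-2 - 313/1935) - (-4)/(6 - 86609 - 1*567*(-197568)**2) = -4183/1935 - (-4)/(6 - 86609 - 1*567*39033114624) = -4183/1935 - (-4)/(6 - 86609 - 22131775991808) = -4183/1935 - (-4)/(-22131776078411) = -4183/1935 - (-4)*(-1)/22131776078411 = -4183/1935 - 1*4/22131776078411 = -4183/1935 - 4/22131776078411 = -92577219336000953/42824986711725285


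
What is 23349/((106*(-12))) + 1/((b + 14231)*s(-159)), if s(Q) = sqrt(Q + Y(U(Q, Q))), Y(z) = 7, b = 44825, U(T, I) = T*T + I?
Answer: -7783/424 - I*sqrt(38)/4488256 ≈ -18.356 - 1.3735e-6*I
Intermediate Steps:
U(T, I) = I + T**2 (U(T, I) = T**2 + I = I + T**2)
s(Q) = sqrt(7 + Q) (s(Q) = sqrt(Q + 7) = sqrt(7 + Q))
23349/((106*(-12))) + 1/((b + 14231)*s(-159)) = 23349/((106*(-12))) + 1/((44825 + 14231)*(sqrt(7 - 159))) = 23349/(-1272) + 1/(59056*(sqrt(-152))) = 23349*(-1/1272) + 1/(59056*((2*I*sqrt(38)))) = -7783/424 + (-I*sqrt(38)/76)/59056 = -7783/424 - I*sqrt(38)/4488256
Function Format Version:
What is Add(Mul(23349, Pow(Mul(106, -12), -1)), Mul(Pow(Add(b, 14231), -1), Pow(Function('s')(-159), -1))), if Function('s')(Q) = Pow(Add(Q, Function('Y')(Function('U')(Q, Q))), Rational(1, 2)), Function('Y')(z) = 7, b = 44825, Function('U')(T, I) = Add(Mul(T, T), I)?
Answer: Add(Rational(-7783, 424), Mul(Rational(-1, 4488256), I, Pow(38, Rational(1, 2)))) ≈ Add(-18.356, Mul(-1.3735e-6, I))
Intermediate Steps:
Function('U')(T, I) = Add(I, Pow(T, 2)) (Function('U')(T, I) = Add(Pow(T, 2), I) = Add(I, Pow(T, 2)))
Function('s')(Q) = Pow(Add(7, Q), Rational(1, 2)) (Function('s')(Q) = Pow(Add(Q, 7), Rational(1, 2)) = Pow(Add(7, Q), Rational(1, 2)))
Add(Mul(23349, Pow(Mul(106, -12), -1)), Mul(Pow(Add(b, 14231), -1), Pow(Function('s')(-159), -1))) = Add(Mul(23349, Pow(Mul(106, -12), -1)), Mul(Pow(Add(44825, 14231), -1), Pow(Pow(Add(7, -159), Rational(1, 2)), -1))) = Add(Mul(23349, Pow(-1272, -1)), Mul(Pow(59056, -1), Pow(Pow(-152, Rational(1, 2)), -1))) = Add(Mul(23349, Rational(-1, 1272)), Mul(Rational(1, 59056), Pow(Mul(2, I, Pow(38, Rational(1, 2))), -1))) = Add(Rational(-7783, 424), Mul(Rational(1, 59056), Mul(Rational(-1, 76), I, Pow(38, Rational(1, 2))))) = Add(Rational(-7783, 424), Mul(Rational(-1, 4488256), I, Pow(38, Rational(1, 2))))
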